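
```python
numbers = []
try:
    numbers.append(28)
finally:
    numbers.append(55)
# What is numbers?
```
[28, 55]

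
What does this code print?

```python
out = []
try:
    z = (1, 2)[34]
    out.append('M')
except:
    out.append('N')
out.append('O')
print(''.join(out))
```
NO

Exception raised in try, caught by bare except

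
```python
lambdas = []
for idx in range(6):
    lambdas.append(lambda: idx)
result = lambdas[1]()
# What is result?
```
5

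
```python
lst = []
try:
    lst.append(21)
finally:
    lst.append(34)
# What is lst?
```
[21, 34]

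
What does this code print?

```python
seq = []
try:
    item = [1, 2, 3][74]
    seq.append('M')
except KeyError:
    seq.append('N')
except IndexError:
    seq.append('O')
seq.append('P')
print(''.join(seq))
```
OP

IndexError is caught by its specific handler, not KeyError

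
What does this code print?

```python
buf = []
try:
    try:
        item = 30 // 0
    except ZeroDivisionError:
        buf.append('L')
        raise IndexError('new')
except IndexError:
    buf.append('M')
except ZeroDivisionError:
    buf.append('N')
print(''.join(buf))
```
LM

New IndexError raised, caught by outer IndexError handler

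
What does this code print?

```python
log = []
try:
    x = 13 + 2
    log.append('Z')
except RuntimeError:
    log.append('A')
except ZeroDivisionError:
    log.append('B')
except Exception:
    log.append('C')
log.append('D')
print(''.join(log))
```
ZD

No exception, try block completes normally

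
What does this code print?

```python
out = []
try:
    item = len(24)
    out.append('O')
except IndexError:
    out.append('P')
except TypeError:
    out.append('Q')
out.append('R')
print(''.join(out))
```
QR

TypeError is caught by its specific handler, not IndexError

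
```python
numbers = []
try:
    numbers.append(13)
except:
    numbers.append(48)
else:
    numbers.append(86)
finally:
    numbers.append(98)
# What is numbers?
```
[13, 86, 98]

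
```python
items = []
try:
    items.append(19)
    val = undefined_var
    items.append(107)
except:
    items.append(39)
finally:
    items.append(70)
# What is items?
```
[19, 39, 70]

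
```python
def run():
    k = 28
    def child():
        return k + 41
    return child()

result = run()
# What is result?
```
69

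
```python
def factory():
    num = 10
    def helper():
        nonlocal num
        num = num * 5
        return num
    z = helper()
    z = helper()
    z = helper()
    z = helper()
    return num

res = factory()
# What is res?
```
6250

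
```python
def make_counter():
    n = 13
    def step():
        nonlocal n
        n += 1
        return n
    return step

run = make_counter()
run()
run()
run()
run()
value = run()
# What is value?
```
18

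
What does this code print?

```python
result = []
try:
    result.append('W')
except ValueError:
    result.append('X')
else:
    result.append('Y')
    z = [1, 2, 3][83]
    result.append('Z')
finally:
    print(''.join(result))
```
WY

Try succeeds, else appends 'Y', IndexError in else is uncaught, finally prints before exception propagates ('Z' never appended)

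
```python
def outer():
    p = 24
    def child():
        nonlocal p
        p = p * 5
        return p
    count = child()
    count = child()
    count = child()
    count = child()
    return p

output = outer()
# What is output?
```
15000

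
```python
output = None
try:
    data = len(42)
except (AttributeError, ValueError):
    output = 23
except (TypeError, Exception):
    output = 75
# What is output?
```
75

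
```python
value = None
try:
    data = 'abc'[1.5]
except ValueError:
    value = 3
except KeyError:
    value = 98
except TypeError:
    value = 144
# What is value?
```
144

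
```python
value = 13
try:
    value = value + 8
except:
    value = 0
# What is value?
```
21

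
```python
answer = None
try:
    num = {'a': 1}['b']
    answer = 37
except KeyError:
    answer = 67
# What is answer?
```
67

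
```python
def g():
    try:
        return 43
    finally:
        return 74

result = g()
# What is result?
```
74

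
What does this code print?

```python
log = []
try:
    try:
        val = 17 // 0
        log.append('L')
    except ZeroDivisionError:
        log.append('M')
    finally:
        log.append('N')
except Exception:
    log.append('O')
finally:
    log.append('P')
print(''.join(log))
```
MNP

Both finally blocks run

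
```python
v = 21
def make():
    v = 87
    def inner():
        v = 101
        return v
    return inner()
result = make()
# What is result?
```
101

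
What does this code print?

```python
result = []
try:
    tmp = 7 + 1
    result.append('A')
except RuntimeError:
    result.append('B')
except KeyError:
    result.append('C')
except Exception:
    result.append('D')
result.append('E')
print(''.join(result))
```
AE

No exception, try block completes normally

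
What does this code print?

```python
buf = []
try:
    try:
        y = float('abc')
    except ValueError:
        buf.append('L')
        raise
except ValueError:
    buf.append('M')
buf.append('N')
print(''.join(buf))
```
LMN

raise without argument re-raises current exception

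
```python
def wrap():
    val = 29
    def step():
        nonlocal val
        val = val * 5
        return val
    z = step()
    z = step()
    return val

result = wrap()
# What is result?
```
725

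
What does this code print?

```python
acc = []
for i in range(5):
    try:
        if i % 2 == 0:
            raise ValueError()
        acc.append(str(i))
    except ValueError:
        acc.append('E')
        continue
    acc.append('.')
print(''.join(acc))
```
E1.E3.E

continue in except skips rest of loop body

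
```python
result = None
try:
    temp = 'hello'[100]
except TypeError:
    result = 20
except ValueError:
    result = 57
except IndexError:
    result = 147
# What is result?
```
147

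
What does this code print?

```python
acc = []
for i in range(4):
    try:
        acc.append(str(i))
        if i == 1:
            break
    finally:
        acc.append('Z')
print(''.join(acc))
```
0Z1Z

finally runs even when breaking out of loop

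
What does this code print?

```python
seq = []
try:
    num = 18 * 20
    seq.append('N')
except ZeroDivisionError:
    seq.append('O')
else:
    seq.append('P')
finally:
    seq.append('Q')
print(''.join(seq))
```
NPQ

else runs before finally when no exception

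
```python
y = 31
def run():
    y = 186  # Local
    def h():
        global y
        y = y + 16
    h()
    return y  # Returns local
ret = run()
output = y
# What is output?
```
47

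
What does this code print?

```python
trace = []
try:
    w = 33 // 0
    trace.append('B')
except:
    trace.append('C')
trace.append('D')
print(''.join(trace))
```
CD

Exception raised in try, caught by bare except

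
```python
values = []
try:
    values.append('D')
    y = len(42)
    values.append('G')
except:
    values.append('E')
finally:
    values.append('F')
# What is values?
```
['D', 'E', 'F']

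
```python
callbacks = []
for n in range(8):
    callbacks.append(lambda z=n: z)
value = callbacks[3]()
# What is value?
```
3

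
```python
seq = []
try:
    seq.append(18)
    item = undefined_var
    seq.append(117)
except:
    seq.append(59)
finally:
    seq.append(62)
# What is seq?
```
[18, 59, 62]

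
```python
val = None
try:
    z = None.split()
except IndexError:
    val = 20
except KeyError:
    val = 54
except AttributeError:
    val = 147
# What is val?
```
147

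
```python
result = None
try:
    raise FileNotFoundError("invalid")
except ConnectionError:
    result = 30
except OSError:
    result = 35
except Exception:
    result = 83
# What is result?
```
35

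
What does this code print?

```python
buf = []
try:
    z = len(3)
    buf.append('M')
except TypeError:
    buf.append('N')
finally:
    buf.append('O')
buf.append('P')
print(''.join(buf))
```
NOP

finally always runs, even after exception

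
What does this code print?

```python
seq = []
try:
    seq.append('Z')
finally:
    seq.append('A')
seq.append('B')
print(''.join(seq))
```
ZAB

try/finally without except, no exception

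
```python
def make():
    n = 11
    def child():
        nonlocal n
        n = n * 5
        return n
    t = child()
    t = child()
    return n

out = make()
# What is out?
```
275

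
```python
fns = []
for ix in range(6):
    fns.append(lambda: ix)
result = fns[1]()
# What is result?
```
5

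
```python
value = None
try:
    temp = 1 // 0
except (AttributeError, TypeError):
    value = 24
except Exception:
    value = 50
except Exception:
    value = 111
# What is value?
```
50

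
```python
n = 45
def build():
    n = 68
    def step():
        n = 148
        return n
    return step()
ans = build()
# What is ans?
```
148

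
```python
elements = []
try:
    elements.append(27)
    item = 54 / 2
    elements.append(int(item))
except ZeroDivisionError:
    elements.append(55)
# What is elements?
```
[27, 27]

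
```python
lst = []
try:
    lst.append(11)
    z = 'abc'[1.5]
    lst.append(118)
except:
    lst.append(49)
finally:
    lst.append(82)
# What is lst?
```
[11, 49, 82]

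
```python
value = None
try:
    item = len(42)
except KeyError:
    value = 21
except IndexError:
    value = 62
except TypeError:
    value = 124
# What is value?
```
124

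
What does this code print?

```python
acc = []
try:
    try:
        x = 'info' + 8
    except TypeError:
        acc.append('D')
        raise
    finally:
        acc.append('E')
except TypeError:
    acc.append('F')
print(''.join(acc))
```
DEF

finally runs before re-raised exception propagates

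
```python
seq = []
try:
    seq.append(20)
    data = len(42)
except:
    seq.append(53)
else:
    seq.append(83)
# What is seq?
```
[20, 53]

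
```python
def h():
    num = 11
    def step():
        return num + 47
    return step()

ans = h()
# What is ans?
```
58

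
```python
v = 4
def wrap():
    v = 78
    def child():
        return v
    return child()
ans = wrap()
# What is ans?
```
78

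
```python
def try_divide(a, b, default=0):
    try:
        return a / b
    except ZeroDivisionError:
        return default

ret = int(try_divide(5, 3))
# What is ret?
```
1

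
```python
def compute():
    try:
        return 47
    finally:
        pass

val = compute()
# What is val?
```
47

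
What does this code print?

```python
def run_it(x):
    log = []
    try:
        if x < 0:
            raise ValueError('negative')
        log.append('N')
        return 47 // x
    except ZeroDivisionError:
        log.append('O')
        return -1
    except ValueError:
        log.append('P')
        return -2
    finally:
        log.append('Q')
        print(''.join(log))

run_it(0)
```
NOQ

x=0 causes ZeroDivisionError, caught, finally prints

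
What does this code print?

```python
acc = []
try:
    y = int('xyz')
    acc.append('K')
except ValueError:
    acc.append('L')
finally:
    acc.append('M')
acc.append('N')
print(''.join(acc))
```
LMN

finally always runs, even after exception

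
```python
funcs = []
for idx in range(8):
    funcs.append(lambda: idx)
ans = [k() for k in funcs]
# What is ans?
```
[7, 7, 7, 7, 7, 7, 7, 7]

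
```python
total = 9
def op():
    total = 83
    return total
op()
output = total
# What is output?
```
9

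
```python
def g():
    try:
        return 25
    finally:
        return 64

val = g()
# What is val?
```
64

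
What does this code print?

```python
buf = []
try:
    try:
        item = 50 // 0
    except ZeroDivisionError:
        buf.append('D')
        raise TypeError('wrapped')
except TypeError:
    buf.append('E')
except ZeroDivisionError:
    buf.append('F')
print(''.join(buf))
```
DE

New TypeError raised, caught by outer TypeError handler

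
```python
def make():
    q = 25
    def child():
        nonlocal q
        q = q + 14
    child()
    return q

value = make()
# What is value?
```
39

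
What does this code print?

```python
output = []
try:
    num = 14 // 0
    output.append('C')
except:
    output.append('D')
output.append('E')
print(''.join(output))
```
DE

Exception raised in try, caught by bare except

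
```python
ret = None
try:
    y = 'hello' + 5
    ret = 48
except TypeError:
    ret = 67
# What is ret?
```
67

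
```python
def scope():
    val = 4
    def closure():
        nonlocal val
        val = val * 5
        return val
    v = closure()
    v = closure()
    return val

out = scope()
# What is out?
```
100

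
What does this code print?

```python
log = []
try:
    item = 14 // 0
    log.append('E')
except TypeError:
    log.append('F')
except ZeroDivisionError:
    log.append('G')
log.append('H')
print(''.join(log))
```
GH

ZeroDivisionError is caught by its specific handler, not TypeError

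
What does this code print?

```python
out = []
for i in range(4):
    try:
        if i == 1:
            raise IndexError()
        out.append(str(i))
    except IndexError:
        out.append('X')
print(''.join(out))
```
0X23

Exception on i=1 caught, loop continues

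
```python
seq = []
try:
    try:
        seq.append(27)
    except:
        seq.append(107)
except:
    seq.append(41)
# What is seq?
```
[27]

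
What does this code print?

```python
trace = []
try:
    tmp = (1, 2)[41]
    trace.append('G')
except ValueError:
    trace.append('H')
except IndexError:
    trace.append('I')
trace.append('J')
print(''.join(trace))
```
IJ

IndexError is caught by its specific handler, not ValueError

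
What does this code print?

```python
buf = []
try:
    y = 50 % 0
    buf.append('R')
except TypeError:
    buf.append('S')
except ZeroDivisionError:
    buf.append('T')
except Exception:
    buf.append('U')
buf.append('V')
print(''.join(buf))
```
TV

ZeroDivisionError matches before generic Exception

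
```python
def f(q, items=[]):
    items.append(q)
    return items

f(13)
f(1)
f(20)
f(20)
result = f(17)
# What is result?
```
[13, 1, 20, 20, 17]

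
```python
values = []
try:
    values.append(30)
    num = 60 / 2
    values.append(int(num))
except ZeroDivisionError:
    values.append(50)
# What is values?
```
[30, 30]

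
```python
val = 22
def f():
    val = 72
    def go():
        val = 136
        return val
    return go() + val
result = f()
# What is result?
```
208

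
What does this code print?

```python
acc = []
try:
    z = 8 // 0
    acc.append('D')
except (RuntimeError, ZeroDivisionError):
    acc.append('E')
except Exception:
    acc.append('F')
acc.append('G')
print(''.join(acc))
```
EG

ZeroDivisionError matches tuple containing it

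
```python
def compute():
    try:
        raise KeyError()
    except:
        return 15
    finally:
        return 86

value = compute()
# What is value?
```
86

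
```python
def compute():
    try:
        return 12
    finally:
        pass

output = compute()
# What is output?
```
12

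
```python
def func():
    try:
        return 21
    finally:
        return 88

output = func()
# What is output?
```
88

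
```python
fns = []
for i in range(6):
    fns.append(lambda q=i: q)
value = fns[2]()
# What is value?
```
2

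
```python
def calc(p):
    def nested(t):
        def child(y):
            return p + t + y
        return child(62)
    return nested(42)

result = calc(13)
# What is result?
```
117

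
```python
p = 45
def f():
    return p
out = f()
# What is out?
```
45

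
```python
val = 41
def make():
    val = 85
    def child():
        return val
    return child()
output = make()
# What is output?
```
85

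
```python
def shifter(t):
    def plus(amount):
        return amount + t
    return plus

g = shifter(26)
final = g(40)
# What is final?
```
66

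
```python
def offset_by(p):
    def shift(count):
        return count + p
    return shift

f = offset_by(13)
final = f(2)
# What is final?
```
15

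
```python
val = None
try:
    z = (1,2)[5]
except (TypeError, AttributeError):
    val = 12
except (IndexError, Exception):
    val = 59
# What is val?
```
59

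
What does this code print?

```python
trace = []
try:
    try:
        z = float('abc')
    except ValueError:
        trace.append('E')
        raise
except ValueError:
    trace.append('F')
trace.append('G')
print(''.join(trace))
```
EFG

raise without argument re-raises current exception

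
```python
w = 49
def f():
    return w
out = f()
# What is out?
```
49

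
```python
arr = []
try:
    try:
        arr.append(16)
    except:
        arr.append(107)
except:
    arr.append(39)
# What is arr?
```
[16]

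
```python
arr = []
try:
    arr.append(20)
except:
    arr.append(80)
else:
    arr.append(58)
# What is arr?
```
[20, 58]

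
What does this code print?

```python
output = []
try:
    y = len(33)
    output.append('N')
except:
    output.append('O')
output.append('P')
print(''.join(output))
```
OP

Exception raised in try, caught by bare except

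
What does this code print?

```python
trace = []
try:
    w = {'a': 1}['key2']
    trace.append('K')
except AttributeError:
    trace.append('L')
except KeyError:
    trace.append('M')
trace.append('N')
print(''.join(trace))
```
MN

KeyError is caught by its specific handler, not AttributeError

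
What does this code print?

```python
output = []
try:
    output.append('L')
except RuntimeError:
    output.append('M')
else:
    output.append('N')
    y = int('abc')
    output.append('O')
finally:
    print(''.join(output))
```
LN

Try succeeds, else appends 'N', ValueError in else is uncaught, finally prints before exception propagates ('O' never appended)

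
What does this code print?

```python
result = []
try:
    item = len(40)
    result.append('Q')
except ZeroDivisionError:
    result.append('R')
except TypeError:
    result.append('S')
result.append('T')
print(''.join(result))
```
ST

TypeError is caught by its specific handler, not ZeroDivisionError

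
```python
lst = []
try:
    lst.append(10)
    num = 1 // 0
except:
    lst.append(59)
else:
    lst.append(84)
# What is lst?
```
[10, 59]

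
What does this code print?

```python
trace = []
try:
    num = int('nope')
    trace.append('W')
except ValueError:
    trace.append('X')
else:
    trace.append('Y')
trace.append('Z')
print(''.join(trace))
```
XZ

else block skipped when exception is caught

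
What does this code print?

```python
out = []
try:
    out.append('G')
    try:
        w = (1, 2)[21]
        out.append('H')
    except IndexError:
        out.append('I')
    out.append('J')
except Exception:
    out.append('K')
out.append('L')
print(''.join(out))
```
GIJL

Inner exception caught by inner handler, outer continues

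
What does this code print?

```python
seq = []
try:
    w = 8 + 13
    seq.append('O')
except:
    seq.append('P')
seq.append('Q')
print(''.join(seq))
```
OQ

No exception, try block completes normally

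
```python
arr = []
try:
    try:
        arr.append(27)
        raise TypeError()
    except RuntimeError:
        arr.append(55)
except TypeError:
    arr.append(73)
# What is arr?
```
[27, 73]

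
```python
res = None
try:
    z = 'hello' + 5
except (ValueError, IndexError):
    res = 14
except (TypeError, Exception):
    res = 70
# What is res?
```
70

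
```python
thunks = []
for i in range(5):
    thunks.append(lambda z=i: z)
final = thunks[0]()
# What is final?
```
0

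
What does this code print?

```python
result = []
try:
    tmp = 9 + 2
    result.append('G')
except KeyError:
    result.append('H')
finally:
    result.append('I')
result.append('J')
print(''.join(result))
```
GIJ

finally runs after normal execution too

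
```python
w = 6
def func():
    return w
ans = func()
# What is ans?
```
6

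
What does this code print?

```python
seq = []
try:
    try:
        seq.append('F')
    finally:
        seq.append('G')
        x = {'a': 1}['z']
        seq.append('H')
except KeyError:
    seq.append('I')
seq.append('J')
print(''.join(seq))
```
FGIJ

Exception in inner finally caught by outer except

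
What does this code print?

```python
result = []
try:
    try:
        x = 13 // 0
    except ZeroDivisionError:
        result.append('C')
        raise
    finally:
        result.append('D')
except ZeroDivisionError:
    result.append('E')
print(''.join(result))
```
CDE

finally runs before re-raised exception propagates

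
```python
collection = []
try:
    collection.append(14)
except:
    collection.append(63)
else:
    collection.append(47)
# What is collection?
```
[14, 47]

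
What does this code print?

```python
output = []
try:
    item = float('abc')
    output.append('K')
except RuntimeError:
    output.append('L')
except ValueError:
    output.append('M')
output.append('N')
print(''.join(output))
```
MN

ValueError is caught by its specific handler, not RuntimeError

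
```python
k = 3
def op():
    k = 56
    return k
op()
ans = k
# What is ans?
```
3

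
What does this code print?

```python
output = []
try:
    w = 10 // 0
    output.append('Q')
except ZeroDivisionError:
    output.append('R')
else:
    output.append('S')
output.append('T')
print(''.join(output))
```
RT

else block skipped when exception is caught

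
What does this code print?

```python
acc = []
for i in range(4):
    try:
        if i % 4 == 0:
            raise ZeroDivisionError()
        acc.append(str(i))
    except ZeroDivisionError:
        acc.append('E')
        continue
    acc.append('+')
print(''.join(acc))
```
E1+2+3+

continue in except skips rest of loop body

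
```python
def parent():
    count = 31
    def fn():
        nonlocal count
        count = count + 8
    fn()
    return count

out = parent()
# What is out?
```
39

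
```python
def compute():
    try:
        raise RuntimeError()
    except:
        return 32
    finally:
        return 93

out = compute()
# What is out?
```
93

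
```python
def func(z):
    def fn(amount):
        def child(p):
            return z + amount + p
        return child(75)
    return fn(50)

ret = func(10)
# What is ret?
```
135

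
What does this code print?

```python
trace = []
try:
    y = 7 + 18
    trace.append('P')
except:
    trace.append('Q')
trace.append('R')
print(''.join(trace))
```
PR

No exception, try block completes normally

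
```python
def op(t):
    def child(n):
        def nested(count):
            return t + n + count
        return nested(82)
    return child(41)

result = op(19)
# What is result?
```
142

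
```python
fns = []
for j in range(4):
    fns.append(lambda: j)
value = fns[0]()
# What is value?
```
3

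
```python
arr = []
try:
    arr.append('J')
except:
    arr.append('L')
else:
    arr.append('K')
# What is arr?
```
['J', 'K']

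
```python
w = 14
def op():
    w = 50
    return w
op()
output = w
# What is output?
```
14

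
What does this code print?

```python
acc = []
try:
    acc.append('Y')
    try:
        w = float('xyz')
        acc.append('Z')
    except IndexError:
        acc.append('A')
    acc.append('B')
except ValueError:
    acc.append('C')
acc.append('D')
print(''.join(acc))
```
YCD

Inner handler doesn't match, propagates to outer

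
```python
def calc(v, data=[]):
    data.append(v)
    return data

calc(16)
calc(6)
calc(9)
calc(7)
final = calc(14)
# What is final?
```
[16, 6, 9, 7, 14]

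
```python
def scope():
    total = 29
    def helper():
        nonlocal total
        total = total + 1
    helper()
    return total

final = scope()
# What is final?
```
30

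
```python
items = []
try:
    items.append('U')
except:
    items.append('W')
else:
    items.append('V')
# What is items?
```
['U', 'V']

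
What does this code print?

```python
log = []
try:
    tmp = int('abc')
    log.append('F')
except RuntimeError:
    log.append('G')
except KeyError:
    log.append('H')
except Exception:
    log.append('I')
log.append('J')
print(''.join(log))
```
IJ

ValueError not specifically caught, falls to Exception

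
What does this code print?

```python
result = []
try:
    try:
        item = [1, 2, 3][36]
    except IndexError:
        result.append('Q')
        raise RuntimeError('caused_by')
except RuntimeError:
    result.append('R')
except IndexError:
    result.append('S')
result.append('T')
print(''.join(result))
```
QRT

RuntimeError raised and caught, original IndexError not re-raised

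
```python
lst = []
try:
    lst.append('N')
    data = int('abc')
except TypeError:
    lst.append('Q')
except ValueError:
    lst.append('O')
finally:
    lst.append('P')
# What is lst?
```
['N', 'O', 'P']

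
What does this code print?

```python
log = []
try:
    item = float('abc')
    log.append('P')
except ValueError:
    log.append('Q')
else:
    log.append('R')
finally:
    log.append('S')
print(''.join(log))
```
QS

Exception: except runs, else skipped, finally runs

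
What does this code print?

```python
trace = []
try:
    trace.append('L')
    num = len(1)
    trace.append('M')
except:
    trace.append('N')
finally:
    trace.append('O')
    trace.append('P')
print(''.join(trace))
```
LNOP

Code before exception runs, then except, then all of finally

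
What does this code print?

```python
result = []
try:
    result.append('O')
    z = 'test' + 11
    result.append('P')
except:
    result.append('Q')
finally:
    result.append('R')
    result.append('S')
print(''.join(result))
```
OQRS

Code before exception runs, then except, then all of finally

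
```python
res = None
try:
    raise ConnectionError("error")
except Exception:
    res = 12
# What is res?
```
12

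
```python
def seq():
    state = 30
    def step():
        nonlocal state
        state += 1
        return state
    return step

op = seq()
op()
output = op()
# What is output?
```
32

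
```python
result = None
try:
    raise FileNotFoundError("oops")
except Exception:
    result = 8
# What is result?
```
8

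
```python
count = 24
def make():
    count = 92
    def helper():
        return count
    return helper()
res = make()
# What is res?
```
92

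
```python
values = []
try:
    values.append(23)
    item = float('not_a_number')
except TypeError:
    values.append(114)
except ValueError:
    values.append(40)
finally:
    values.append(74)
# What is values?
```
[23, 40, 74]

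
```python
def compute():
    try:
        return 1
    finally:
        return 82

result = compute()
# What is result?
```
82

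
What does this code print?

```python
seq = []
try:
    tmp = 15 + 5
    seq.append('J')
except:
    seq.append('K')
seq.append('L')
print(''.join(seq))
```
JL

No exception, try block completes normally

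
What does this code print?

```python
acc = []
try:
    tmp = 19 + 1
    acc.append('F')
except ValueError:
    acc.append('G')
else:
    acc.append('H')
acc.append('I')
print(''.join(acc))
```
FHI

else block runs when no exception occurs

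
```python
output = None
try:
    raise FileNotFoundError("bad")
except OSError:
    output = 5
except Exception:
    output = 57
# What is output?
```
5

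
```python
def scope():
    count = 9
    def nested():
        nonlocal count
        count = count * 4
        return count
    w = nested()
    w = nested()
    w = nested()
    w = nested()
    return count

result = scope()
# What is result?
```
2304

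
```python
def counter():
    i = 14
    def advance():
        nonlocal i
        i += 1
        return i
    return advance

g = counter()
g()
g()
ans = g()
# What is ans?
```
17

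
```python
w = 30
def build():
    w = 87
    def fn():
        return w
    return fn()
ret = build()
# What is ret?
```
87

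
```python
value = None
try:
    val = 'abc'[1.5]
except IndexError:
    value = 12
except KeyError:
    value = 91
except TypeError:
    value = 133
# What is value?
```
133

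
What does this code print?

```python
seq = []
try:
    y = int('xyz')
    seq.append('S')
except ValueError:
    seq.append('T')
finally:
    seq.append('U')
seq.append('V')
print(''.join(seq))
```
TUV

finally always runs, even after exception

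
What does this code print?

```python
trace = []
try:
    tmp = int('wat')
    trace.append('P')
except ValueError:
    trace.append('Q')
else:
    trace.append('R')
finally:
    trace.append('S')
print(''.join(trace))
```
QS

Exception: except runs, else skipped, finally runs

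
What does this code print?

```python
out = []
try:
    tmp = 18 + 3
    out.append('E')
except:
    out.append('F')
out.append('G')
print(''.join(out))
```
EG

No exception, try block completes normally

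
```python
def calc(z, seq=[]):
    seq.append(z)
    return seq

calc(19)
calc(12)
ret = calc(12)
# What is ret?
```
[19, 12, 12]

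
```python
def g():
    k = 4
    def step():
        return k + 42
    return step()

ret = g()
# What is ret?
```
46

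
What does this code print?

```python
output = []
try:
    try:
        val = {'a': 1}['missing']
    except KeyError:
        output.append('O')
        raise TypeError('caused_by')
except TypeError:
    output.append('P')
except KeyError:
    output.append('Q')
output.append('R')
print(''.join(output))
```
OPR

TypeError raised and caught, original KeyError not re-raised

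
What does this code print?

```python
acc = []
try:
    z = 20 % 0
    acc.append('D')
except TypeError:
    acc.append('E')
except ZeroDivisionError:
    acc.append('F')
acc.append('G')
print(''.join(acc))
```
FG

ZeroDivisionError is caught by its specific handler, not TypeError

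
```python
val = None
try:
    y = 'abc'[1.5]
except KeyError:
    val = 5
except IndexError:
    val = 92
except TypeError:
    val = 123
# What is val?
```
123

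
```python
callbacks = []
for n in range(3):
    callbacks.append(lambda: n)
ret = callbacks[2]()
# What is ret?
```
2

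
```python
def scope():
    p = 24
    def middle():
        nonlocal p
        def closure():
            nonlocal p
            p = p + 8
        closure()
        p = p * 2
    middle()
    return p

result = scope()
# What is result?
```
64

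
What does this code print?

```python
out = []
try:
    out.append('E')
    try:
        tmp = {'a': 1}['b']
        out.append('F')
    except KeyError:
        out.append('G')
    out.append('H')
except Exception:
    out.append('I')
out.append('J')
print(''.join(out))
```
EGHJ

Inner exception caught by inner handler, outer continues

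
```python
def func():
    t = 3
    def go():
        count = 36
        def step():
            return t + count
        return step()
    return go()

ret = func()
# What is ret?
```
39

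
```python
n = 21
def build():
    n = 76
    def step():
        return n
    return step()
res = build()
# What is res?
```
76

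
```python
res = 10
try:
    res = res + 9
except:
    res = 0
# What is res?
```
19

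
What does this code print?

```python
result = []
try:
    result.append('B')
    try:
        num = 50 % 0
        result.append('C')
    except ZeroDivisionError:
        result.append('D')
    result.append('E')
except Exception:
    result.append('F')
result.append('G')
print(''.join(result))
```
BDEG

Inner exception caught by inner handler, outer continues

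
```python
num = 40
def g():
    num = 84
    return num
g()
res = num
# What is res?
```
40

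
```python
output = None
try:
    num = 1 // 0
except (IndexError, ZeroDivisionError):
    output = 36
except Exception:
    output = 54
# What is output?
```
36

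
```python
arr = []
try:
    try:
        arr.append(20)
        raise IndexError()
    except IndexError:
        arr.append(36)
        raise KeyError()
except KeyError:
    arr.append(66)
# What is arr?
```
[20, 36, 66]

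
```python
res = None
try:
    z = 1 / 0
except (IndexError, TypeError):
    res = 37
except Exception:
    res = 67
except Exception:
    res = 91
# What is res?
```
67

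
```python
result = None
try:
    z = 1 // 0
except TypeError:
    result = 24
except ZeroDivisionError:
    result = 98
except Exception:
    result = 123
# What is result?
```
98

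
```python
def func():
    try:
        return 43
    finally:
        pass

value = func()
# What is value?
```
43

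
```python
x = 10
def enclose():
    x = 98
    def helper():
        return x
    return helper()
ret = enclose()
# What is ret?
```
98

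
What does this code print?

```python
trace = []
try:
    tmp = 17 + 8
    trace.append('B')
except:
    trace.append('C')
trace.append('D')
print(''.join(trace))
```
BD

No exception, try block completes normally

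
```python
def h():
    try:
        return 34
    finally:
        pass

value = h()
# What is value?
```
34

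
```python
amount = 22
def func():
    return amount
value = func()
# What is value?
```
22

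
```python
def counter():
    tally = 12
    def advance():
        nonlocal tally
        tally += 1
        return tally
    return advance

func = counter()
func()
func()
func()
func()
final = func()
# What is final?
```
17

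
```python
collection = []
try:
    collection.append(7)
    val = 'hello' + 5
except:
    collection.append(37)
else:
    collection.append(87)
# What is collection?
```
[7, 37]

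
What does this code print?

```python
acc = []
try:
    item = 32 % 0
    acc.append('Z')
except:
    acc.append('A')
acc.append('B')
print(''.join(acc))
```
AB

Exception raised in try, caught by bare except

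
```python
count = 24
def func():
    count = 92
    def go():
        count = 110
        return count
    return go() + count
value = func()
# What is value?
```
202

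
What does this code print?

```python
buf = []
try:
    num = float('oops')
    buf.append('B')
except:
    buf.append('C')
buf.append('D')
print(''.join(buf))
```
CD

Exception raised in try, caught by bare except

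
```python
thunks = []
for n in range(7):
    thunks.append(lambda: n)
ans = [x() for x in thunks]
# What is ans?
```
[6, 6, 6, 6, 6, 6, 6]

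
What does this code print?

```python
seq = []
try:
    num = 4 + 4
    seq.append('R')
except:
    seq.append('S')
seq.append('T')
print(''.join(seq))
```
RT

No exception, try block completes normally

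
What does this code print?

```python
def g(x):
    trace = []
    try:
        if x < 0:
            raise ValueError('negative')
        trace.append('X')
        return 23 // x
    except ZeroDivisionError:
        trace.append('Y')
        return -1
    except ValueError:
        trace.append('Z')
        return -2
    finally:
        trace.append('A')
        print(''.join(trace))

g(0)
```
XYA

x=0 causes ZeroDivisionError, caught, finally prints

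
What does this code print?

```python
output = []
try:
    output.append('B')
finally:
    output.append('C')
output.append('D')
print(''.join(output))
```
BCD

try/finally without except, no exception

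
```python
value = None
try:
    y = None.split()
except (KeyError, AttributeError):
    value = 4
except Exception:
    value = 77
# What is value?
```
4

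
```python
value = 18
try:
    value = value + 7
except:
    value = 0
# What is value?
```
25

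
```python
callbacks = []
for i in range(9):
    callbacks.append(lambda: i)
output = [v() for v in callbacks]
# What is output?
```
[8, 8, 8, 8, 8, 8, 8, 8, 8]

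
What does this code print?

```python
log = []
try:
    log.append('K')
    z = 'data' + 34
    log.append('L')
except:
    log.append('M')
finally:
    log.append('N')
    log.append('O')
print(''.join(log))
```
KMNO

Code before exception runs, then except, then all of finally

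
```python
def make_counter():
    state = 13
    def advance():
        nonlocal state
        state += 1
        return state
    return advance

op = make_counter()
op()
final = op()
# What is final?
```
15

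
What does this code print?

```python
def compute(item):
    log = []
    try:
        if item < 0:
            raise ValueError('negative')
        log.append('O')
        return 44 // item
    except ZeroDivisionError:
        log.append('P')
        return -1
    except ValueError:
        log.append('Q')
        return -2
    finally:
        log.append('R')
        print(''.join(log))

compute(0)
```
OPR

item=0 causes ZeroDivisionError, caught, finally prints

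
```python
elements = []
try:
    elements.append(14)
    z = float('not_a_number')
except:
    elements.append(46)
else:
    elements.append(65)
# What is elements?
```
[14, 46]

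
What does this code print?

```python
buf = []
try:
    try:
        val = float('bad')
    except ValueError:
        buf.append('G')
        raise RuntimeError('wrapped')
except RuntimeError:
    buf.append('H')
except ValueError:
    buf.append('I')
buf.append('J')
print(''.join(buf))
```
GHJ

RuntimeError raised and caught, original ValueError not re-raised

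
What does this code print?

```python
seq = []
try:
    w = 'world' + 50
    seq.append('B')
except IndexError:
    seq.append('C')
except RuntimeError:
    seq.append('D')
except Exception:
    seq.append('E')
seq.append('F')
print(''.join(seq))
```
EF

TypeError not specifically caught, falls to Exception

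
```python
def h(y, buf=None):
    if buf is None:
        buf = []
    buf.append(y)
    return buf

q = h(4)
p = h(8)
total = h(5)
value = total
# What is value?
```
[5]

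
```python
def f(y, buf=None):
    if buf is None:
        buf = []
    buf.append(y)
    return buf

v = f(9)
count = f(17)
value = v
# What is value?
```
[9]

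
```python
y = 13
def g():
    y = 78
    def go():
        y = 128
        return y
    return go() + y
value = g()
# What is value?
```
206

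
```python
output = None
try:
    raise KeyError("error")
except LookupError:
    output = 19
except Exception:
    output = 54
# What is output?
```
19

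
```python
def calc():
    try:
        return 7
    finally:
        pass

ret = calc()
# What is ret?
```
7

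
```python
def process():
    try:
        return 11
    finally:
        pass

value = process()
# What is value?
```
11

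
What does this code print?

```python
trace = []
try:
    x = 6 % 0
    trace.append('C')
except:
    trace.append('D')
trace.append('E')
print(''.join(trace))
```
DE

Exception raised in try, caught by bare except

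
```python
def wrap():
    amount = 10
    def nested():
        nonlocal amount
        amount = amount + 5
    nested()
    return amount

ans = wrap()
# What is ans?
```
15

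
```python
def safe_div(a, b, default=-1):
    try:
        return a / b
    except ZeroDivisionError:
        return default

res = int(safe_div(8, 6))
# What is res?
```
1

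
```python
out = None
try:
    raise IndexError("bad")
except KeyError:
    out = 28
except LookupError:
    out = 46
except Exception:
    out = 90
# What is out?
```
46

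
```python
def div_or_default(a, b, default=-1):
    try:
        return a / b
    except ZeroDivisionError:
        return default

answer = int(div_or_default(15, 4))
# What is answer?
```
3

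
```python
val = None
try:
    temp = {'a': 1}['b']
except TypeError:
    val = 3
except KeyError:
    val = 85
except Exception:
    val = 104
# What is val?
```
85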